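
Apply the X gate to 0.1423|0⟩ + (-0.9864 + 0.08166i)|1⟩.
(-0.9864 + 0.08166i)|0⟩ + 0.1423|1⟩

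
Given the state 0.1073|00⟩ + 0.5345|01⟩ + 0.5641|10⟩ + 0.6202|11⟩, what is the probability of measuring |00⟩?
0.01151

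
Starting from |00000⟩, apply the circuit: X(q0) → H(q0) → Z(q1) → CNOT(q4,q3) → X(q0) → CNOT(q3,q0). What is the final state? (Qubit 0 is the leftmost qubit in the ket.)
-1/√2|00000⟩ + 1/√2|10000⟩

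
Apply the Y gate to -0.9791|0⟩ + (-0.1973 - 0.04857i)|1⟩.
(-0.04857 + 0.1973i)|0⟩ - 0.9791i|1⟩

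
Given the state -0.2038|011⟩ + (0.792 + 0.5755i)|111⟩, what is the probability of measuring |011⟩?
0.04153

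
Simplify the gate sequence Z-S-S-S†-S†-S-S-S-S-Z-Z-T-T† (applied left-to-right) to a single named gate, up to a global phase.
Z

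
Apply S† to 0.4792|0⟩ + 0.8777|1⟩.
0.4792|0⟩ - 0.8777i|1⟩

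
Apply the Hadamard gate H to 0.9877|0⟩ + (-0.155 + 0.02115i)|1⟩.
(0.5888 + 0.01496i)|0⟩ + (0.808 - 0.01496i)|1⟩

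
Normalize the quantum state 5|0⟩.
|0⟩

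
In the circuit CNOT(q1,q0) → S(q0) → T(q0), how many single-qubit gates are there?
2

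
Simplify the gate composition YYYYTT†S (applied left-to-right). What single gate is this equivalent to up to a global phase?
S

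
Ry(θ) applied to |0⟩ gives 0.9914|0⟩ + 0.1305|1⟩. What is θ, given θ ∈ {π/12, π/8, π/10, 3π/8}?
π/12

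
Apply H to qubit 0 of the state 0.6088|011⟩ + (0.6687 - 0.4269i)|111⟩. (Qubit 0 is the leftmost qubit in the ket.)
(0.9033 - 0.3019i)|011⟩ + (-0.04236 + 0.3019i)|111⟩

H on qubit 0 mixes each pair of kets that differ only in qubit 0: amplitudes (a, b) of (|…0…⟩, |…1…⟩) become ((a + b)/√2, (a − b)/√2). Kets absent from the input have amplitude 0.
(|011⟩, |111⟩): (a, b) = (0.6088, (0.6687 - 0.4269i)) → ((0.9033 - 0.3019i), (-0.04236 + 0.3019i))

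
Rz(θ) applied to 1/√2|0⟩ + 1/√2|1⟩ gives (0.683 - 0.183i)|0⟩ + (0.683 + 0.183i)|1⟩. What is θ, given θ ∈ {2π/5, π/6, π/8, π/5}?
π/6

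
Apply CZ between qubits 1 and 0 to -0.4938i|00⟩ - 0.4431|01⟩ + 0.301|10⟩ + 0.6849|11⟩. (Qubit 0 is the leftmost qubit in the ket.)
-0.4938i|00⟩ - 0.4431|01⟩ + 0.301|10⟩ - 0.6849|11⟩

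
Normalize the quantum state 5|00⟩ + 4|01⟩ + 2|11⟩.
0.7454|00⟩ + 0.5963|01⟩ + 0.2981|11⟩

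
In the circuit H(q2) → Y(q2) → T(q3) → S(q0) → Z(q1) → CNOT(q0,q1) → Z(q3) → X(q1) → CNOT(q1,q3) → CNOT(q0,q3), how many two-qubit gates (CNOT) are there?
3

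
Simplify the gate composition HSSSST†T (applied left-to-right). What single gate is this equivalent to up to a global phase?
H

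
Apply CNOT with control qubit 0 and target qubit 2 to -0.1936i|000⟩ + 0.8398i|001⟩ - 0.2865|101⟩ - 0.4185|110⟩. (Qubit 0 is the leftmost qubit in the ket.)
-0.1936i|000⟩ + 0.8398i|001⟩ - 0.2865|100⟩ - 0.4185|111⟩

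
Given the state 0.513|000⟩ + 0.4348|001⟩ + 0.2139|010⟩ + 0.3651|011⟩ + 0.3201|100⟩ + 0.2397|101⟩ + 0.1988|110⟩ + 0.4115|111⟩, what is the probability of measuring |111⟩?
0.1693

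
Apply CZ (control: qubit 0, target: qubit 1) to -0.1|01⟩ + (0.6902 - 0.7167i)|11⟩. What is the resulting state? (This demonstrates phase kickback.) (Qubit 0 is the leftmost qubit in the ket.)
-0.1|01⟩ + (-0.6902 + 0.7167i)|11⟩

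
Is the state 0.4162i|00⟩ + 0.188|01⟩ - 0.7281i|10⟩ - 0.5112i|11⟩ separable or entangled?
Entangled

Writing the state as a|00⟩ + b|01⟩ + c|10⟩ + d|11⟩, it is a product state iff ad − bc = 0.
Here (a, b, c, d) = (0.4162i, 0.188, -0.7281i, -0.5112i): ad − bc = (0.4162i)(-0.5112i) − (0.188)(-0.7281i) = (0.2128 + 0.1369i) ≠ 0, so the state is entangled.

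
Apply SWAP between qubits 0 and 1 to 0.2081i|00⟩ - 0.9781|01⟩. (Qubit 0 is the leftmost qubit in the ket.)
0.2081i|00⟩ - 0.9781|10⟩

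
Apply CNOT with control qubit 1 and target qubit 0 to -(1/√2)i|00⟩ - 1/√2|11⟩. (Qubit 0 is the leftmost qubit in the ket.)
-(1/√2)i|00⟩ - 1/√2|01⟩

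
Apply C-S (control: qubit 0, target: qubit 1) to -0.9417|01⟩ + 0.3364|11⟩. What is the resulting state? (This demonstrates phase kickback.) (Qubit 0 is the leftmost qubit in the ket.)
-0.9417|01⟩ + 0.3364i|11⟩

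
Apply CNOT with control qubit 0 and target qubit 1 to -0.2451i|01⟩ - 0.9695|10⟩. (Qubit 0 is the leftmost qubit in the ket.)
-0.2451i|01⟩ - 0.9695|11⟩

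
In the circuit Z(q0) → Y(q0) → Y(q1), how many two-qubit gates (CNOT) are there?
0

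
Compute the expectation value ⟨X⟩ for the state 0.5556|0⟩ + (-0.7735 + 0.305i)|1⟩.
-0.8595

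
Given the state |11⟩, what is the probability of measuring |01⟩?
0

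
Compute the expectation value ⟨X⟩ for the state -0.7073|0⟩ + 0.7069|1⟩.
-1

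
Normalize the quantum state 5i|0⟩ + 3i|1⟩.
0.8575i|0⟩ + 0.5145i|1⟩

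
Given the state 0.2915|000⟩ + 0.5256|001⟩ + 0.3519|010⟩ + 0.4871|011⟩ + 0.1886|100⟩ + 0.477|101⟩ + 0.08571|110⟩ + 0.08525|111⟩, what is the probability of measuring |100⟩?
0.03557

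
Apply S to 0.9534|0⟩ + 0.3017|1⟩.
0.9534|0⟩ + 0.3017i|1⟩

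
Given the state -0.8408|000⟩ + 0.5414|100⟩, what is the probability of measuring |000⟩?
0.7069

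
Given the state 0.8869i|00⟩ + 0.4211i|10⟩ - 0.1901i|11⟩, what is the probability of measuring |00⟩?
0.7866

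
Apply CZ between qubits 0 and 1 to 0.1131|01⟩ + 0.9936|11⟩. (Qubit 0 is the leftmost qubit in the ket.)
0.1131|01⟩ - 0.9936|11⟩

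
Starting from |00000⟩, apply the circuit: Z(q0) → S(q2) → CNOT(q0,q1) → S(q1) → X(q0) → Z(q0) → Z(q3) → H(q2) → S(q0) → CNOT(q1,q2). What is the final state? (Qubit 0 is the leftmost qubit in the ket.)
-(1/√2)i|10000⟩ - (1/√2)i|10100⟩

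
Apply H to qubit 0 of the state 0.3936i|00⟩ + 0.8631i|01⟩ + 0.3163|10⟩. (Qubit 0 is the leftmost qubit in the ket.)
(0.2237 + 0.2783i)|00⟩ + 0.6103i|01⟩ + (-0.2237 + 0.2783i)|10⟩ + 0.6103i|11⟩

H on qubit 0 mixes each pair of kets that differ only in qubit 0: amplitudes (a, b) of (|…0…⟩, |…1…⟩) become ((a + b)/√2, (a − b)/√2). Kets absent from the input have amplitude 0.
(|00⟩, |10⟩): (a, b) = (0.3936i, 0.3163) → ((0.2237 + 0.2783i), (-0.2237 + 0.2783i))
(|01⟩, |11⟩): (a, b) = (0.8631i, 0) → (0.6103i, 0.6103i)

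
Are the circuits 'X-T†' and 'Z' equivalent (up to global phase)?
No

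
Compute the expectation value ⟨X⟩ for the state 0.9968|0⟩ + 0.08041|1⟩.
0.1603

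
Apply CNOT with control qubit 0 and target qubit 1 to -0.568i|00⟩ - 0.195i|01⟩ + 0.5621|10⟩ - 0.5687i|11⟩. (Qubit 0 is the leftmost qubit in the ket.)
-0.568i|00⟩ - 0.195i|01⟩ - 0.5687i|10⟩ + 0.5621|11⟩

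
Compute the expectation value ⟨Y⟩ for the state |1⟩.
0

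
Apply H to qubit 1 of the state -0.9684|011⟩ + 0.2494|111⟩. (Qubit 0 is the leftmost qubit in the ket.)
-0.6848|001⟩ + 0.6848|011⟩ + 0.1764|101⟩ - 0.1764|111⟩

H on qubit 1 mixes each pair of kets that differ only in qubit 1: amplitudes (a, b) of (|…0…⟩, |…1…⟩) become ((a + b)/√2, (a − b)/√2). Kets absent from the input have amplitude 0.
(|001⟩, |011⟩): (a, b) = (0, -0.9684) → (-0.6848, 0.6848)
(|101⟩, |111⟩): (a, b) = (0, 0.2494) → (0.1764, -0.1764)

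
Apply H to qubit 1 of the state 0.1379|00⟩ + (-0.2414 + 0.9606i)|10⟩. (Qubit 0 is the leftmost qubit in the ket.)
0.09751|00⟩ + 0.09751|01⟩ + (-0.1707 + 0.6792i)|10⟩ + (-0.1707 + 0.6792i)|11⟩

H on qubit 1 mixes each pair of kets that differ only in qubit 1: amplitudes (a, b) of (|…0…⟩, |…1…⟩) become ((a + b)/√2, (a − b)/√2). Kets absent from the input have amplitude 0.
(|00⟩, |01⟩): (a, b) = (0.1379, 0) → (0.09751, 0.09751)
(|10⟩, |11⟩): (a, b) = ((-0.2414 + 0.9606i), 0) → ((-0.1707 + 0.6792i), (-0.1707 + 0.6792i))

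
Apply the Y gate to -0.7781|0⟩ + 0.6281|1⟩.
-0.6281i|0⟩ - 0.7781i|1⟩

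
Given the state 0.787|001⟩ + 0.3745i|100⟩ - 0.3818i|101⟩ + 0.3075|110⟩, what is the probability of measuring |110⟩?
0.09456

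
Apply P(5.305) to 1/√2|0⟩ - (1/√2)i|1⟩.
1/√2|0⟩ + (-0.5865 - 0.3949i)|1⟩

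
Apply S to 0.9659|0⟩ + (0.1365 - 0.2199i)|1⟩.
0.9659|0⟩ + (0.2199 + 0.1365i)|1⟩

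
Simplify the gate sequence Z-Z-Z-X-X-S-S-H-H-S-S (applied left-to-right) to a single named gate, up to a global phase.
Z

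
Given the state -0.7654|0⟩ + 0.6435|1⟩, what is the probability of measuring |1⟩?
0.4141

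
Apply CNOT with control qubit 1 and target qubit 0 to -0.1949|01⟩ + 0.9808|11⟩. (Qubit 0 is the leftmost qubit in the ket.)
0.9808|01⟩ - 0.1949|11⟩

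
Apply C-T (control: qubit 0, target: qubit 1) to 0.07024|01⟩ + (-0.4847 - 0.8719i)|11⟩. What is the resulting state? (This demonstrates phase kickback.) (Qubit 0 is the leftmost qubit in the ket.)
0.07024|01⟩ + (0.2738 - 0.9593i)|11⟩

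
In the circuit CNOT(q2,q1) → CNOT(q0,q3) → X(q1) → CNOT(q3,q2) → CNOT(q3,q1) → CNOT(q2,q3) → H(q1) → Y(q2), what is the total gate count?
8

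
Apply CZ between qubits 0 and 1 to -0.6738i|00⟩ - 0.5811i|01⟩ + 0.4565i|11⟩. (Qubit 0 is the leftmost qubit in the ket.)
-0.6738i|00⟩ - 0.5811i|01⟩ - 0.4565i|11⟩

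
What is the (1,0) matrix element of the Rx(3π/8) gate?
-0.5556i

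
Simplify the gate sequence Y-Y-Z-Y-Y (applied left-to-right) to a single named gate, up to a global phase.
Z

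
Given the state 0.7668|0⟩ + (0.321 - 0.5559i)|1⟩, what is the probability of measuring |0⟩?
0.588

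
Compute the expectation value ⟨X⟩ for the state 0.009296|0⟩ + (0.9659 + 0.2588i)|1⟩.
0.01796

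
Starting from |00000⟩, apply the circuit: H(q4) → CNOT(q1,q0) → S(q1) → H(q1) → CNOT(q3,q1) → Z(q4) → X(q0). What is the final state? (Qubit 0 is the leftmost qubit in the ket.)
1/2|10000⟩ - 1/2|10001⟩ + 1/2|11000⟩ - 1/2|11001⟩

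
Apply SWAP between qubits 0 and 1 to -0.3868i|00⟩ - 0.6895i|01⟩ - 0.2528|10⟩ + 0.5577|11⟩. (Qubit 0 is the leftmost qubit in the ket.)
-0.3868i|00⟩ - 0.2528|01⟩ - 0.6895i|10⟩ + 0.5577|11⟩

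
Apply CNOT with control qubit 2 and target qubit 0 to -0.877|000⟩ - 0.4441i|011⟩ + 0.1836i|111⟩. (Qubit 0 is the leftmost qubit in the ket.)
-0.877|000⟩ + 0.1836i|011⟩ - 0.4441i|111⟩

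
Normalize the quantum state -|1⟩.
-|1⟩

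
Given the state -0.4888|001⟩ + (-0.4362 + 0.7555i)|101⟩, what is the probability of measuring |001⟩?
0.2389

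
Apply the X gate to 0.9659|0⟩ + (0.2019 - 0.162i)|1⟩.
(0.2019 - 0.162i)|0⟩ + 0.9659|1⟩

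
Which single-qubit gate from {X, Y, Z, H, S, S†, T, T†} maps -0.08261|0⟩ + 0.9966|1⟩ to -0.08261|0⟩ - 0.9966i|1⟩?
S†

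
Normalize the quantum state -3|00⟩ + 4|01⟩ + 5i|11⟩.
-0.4243|00⟩ + 0.5657|01⟩ + (1/√2)i|11⟩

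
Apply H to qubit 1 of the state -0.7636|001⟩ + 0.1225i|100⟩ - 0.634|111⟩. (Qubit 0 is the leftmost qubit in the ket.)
-0.5399|001⟩ - 0.5399|011⟩ + 0.08662i|100⟩ - 0.4483|101⟩ + 0.08662i|110⟩ + 0.4483|111⟩

H on qubit 1 mixes each pair of kets that differ only in qubit 1: amplitudes (a, b) of (|…0…⟩, |…1…⟩) become ((a + b)/√2, (a − b)/√2). Kets absent from the input have amplitude 0.
(|001⟩, |011⟩): (a, b) = (-0.7636, 0) → (-0.5399, -0.5399)
(|100⟩, |110⟩): (a, b) = (0.1225i, 0) → (0.08662i, 0.08662i)
(|101⟩, |111⟩): (a, b) = (0, -0.634) → (-0.4483, 0.4483)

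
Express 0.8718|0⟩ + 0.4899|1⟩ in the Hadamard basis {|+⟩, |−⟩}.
0.9629|+⟩ + 0.27|−⟩

With |ψ⟩ = α|0⟩ + β|1⟩, the Hadamard-basis coefficients are ⟨+|ψ⟩ = (α + β)/√2 and ⟨−|ψ⟩ = (α − β)/√2.
Here α = 0.8718, β = 0.4899: (α + β)/√2 = 0.9629, (α − β)/√2 = 0.27.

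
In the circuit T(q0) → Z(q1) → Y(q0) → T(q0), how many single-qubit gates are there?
4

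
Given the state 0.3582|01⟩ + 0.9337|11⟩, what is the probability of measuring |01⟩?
0.1283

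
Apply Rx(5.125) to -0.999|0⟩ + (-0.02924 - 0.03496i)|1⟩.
(0.817 + 0.016i)|0⟩ + (0.02447 + 0.576i)|1⟩

Rx(5.125) = [[cos(θ/2), −i·sin(θ/2)], [−i·sin(θ/2), cos(θ/2)]]; θ = 5.125, cos(θ/2) ≈ -0.83696, sin(θ/2) ≈ 0.547265.
With a = amp(|0⟩) = -0.999 and b = amp(|1⟩) = (-0.02924 - 0.03496i):
new amp(|0⟩) = (-0.83696)·a + (-0.547265i)·b = (0.817 + 0.016i)
new amp(|1⟩) = (-0.547265i)·a + (-0.83696)·b = (0.02447 + 0.576i)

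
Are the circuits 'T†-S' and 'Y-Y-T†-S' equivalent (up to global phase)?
Yes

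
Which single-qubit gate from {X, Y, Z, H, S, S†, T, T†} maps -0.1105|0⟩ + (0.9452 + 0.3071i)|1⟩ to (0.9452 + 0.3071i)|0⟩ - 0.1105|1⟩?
X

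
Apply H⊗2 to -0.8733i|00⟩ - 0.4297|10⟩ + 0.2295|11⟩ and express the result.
(-0.1001 - 0.4367i)|00⟩ + (-0.3296 - 0.4367i)|01⟩ + (0.1001 - 0.4367i)|10⟩ + (0.3296 - 0.4367i)|11⟩

H⊗2 gives amp(|y⟩) = (1/2) Σ_x (−1)^(x·y) amp(|x⟩), where x·y is the number of positions in which both x and y have a 1.
|00⟩: (-0.8733i - 0.4297 + 0.2295)/2 = (-0.1001 - 0.4367i)
|01⟩: (-0.8733i - 0.4297 - 0.2295)/2 = (-0.3296 - 0.4367i)
|10⟩: (-0.8733i + 0.4297 - 0.2295)/2 = (0.1001 - 0.4367i)
|11⟩: (-0.8733i + 0.4297 + 0.2295)/2 = (0.3296 - 0.4367i)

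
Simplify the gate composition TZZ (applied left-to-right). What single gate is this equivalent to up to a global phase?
T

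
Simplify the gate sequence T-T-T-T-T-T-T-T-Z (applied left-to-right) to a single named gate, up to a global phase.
Z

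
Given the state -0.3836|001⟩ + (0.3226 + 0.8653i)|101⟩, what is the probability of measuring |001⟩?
0.1471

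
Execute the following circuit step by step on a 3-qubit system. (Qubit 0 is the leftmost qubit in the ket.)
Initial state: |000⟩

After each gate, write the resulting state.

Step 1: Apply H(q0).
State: 1/√2|000⟩ + 1/√2|100⟩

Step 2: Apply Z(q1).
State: 1/√2|000⟩ + 1/√2|100⟩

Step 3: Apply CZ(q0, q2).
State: 1/√2|000⟩ + 1/√2|100⟩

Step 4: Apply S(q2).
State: 1/√2|000⟩ + 1/√2|100⟩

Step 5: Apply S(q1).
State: 1/√2|000⟩ + 1/√2|100⟩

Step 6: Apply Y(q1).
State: (1/√2)i|010⟩ + (1/√2)i|110⟩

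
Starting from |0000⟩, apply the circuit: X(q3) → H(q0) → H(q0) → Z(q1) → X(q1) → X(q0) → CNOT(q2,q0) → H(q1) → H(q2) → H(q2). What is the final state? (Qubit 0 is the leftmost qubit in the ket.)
1/√2|1001⟩ - 1/√2|1101⟩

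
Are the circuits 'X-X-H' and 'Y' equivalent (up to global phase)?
No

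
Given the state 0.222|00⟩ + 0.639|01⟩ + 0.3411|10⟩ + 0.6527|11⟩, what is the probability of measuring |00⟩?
0.04928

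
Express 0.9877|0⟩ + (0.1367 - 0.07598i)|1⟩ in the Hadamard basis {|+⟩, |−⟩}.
(0.7951 - 0.05373i)|+⟩ + (0.6017 + 0.05373i)|−⟩

With |ψ⟩ = α|0⟩ + β|1⟩, the Hadamard-basis coefficients are ⟨+|ψ⟩ = (α + β)/√2 and ⟨−|ψ⟩ = (α − β)/√2.
Here α = 0.9877, β = (0.1367 - 0.07598i): (α + β)/√2 = (0.7951 - 0.05373i), (α − β)/√2 = (0.6017 + 0.05373i).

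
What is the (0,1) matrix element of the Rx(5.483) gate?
-0.3895i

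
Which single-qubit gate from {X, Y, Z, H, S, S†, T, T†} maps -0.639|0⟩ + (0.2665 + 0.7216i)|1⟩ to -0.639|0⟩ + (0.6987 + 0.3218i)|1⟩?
T†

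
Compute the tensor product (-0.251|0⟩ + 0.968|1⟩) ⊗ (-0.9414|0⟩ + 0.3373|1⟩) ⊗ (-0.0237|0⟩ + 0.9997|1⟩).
-0.0056|000⟩ + 0.2362|001⟩ + 0.002006|010⟩ - 0.08464|011⟩ + 0.0216|100⟩ - 0.911|101⟩ - 0.007738|110⟩ + 0.3264|111⟩

amp(|b₁b₂…⟩) = product of the factor amplitudes for bits b₁, b₂, …; only kets whose every factor amplitude is nonzero survive.
|000⟩: (-0.251)(-0.9414)(-0.0237) = -0.0056
|001⟩: (-0.251)(-0.9414)(0.9997) = 0.2362
|010⟩: (-0.251)(0.3373)(-0.0237) = 0.002006
|011⟩: (-0.251)(0.3373)(0.9997) = -0.08464
|100⟩: (0.968)(-0.9414)(-0.0237) = 0.0216
|101⟩: (0.968)(-0.9414)(0.9997) = -0.911
|110⟩: (0.968)(0.3373)(-0.0237) = -0.007738
|111⟩: (0.968)(0.3373)(0.9997) = 0.3264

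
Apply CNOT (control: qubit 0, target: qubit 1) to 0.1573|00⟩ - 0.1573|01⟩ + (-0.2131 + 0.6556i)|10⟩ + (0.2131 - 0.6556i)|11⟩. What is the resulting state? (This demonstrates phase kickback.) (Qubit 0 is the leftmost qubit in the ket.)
0.1573|00⟩ - 0.1573|01⟩ + (0.2131 - 0.6556i)|10⟩ + (-0.2131 + 0.6556i)|11⟩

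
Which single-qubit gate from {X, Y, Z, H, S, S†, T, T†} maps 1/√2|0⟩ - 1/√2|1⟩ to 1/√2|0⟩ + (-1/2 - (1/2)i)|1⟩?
T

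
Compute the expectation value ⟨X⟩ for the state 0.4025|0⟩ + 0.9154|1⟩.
0.7369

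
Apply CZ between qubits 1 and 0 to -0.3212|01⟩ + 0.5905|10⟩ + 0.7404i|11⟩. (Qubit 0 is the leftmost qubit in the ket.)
-0.3212|01⟩ + 0.5905|10⟩ - 0.7404i|11⟩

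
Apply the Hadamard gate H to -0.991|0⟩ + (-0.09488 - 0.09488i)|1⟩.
(-0.7678 - 0.06709i)|0⟩ + (-0.6337 + 0.06709i)|1⟩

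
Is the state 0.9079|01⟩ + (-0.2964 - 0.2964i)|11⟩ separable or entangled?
Separable

Writing the state as a|00⟩ + b|01⟩ + c|10⟩ + d|11⟩, it is a product state iff ad − bc = 0.
Here (a, b, c, d) = (0, 0.9079, 0, (-0.2964 - 0.2964i)): ad − bc = (0)(-0.2964 - 0.2964i) − (0.9079)(0) = 0, so the state is separable.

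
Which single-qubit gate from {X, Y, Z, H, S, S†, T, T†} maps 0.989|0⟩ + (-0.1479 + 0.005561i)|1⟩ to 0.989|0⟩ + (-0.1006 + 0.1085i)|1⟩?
T†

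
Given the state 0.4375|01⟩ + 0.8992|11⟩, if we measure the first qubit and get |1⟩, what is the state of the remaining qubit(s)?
|1⟩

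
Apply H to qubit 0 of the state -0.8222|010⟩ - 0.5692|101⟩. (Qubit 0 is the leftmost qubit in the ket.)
-0.4025|001⟩ - 0.5814|010⟩ + 0.4025|101⟩ - 0.5814|110⟩

H on qubit 0 mixes each pair of kets that differ only in qubit 0: amplitudes (a, b) of (|…0…⟩, |…1…⟩) become ((a + b)/√2, (a − b)/√2). Kets absent from the input have amplitude 0.
(|001⟩, |101⟩): (a, b) = (0, -0.5692) → (-0.4025, 0.4025)
(|010⟩, |110⟩): (a, b) = (-0.8222, 0) → (-0.5814, -0.5814)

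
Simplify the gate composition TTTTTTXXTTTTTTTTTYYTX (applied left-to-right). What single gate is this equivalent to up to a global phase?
X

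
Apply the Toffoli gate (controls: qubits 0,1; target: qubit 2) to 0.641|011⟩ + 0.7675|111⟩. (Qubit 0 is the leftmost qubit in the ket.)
0.641|011⟩ + 0.7675|110⟩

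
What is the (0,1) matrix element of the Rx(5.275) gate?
-0.483i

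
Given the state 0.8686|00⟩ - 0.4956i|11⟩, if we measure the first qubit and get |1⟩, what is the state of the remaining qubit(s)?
-i|1⟩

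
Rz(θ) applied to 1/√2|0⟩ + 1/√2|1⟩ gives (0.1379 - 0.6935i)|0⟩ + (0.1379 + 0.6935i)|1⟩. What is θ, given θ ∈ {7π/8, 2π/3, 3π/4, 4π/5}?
7π/8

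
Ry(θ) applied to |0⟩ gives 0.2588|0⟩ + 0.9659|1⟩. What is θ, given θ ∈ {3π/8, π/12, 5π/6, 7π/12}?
5π/6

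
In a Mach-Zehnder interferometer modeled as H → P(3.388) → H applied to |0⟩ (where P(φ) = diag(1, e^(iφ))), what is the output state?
(0.0151 - 0.122i)|0⟩ + (0.9849 + 0.122i)|1⟩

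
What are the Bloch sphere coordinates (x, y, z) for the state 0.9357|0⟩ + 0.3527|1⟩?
(0.66, 0, 0.7511)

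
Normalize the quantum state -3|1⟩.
-|1⟩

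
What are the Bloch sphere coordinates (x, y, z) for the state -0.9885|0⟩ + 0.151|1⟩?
(-0.2985, 0, 0.9543)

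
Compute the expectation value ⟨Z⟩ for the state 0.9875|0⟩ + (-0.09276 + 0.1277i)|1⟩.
0.9502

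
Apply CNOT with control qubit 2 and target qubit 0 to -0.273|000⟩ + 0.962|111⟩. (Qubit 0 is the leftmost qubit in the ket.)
-0.273|000⟩ + 0.962|011⟩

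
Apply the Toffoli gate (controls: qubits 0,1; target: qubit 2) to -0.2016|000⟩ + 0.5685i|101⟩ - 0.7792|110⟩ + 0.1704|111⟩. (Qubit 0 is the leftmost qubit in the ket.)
-0.2016|000⟩ + 0.5685i|101⟩ + 0.1704|110⟩ - 0.7792|111⟩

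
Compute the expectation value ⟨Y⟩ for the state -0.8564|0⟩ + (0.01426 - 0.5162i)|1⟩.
0.8841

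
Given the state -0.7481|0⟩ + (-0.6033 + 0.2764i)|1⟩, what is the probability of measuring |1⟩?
0.4404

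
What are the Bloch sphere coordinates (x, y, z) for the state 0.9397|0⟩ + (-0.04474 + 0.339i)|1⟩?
(-0.08408, 0.6371, 0.7661)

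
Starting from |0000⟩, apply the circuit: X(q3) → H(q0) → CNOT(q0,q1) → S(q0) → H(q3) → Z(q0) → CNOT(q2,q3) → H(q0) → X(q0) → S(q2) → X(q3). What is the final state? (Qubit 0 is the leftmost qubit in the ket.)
-1/√8|0000⟩ + 1/√8|0001⟩ - (1/√8)i|0100⟩ + (1/√8)i|0101⟩ - 1/√8|1000⟩ + 1/√8|1001⟩ + (1/√8)i|1100⟩ - (1/√8)i|1101⟩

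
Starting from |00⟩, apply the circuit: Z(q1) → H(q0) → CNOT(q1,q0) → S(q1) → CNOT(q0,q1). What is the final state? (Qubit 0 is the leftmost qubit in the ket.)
1/√2|00⟩ + 1/√2|11⟩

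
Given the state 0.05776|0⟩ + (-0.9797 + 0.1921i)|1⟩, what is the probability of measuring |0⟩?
0.003336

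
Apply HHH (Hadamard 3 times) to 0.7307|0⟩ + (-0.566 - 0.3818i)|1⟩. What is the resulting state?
(0.1165 - 0.27i)|0⟩ + (0.9169 + 0.27i)|1⟩

H² = I, so H^3 = H: a single Hadamard. With (a, b) = (0.7307, (-0.566 - 0.3818i)), H gives ((a + b)/√2, (a − b)/√2) = ((0.1165 - 0.27i), (0.9169 + 0.27i)).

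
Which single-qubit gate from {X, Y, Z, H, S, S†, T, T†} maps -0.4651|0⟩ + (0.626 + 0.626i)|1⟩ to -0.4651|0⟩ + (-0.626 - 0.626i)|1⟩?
Z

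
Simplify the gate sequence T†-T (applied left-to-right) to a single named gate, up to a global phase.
I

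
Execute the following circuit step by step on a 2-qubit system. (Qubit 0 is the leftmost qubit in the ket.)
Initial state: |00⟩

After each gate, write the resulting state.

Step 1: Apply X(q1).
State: |01⟩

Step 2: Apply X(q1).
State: |00⟩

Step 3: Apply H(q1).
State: 1/√2|00⟩ + 1/√2|01⟩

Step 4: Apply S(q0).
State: 1/√2|00⟩ + 1/√2|01⟩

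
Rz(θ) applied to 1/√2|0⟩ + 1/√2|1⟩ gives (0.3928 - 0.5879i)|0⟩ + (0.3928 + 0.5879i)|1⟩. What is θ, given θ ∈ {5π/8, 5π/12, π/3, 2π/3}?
5π/8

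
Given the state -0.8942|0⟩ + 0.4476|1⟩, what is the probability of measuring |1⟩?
0.2003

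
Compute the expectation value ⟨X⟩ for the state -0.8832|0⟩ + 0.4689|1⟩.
-0.8283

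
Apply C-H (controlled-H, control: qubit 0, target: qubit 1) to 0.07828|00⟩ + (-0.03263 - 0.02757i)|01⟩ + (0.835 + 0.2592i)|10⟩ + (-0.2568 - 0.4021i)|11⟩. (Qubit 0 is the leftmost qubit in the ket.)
0.07828|00⟩ + (-0.03263 - 0.02757i)|01⟩ + (0.4088 - 0.101i)|10⟩ + (0.772 + 0.4676i)|11⟩

C-H leaves the control-|0⟩ kets |00⟩, |01⟩ unchanged and applies H to qubit 1 on the control-|1⟩ pair (|10⟩, |11⟩).
H = [[1/√2, 1/√2], [1/√2, -1/√2]].
With a = amp(|10⟩) = (0.835 + 0.2592i) and b = amp(|11⟩) = (-0.2568 - 0.4021i):
new amp(|10⟩) = (1/√2)·a + (1/√2)·b = (0.4088 - 0.101i)
new amp(|11⟩) = (1/√2)·a + (-1/√2)·b = (0.772 + 0.4676i)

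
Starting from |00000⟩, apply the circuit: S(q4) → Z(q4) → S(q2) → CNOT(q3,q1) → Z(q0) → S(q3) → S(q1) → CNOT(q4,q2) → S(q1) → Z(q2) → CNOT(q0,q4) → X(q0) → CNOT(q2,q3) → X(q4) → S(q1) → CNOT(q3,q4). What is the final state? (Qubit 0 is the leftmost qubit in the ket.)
|10001⟩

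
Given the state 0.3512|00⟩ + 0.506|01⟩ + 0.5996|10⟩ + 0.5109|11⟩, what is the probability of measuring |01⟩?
0.256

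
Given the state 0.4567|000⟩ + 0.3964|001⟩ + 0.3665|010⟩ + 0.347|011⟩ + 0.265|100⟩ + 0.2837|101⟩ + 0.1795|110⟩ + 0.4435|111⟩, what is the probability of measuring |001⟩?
0.1571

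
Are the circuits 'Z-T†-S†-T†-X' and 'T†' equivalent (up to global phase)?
No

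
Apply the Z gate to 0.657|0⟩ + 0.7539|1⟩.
0.657|0⟩ - 0.7539|1⟩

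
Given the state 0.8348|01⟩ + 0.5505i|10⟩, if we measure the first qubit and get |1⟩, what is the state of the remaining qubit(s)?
i|0⟩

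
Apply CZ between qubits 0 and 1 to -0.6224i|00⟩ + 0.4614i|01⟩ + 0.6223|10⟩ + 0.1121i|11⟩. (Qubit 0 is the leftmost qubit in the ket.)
-0.6224i|00⟩ + 0.4614i|01⟩ + 0.6223|10⟩ - 0.1121i|11⟩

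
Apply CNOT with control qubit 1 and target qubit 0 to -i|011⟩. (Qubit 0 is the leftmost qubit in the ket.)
-i|111⟩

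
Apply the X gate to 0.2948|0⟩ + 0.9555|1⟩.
0.9555|0⟩ + 0.2948|1⟩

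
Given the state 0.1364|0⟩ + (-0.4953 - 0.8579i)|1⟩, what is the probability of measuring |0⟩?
0.0186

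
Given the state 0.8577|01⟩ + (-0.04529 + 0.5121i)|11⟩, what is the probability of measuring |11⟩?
0.2643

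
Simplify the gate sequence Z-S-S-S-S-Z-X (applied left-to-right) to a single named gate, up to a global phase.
X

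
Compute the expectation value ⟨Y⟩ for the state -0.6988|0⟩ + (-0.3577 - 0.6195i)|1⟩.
0.8658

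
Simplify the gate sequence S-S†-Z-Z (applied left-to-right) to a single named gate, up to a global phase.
I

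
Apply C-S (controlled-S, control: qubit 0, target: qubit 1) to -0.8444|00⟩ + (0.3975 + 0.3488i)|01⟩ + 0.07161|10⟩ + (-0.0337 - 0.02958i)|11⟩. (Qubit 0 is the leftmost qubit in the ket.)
-0.8444|00⟩ + (0.3975 + 0.3488i)|01⟩ + 0.07161|10⟩ + (0.02958 - 0.0337i)|11⟩

C-S leaves the control-|0⟩ kets |00⟩, |01⟩ unchanged and applies S to qubit 1 on the control-|1⟩ pair (|10⟩, |11⟩).
S = [[1, 0], [0, i]].
With a = amp(|10⟩) = 0.07161 and b = amp(|11⟩) = (-0.0337 - 0.02958i):
new amp(|10⟩) = (1)·a = 0.07161
new amp(|11⟩) = (i)·b = (0.02958 - 0.0337i)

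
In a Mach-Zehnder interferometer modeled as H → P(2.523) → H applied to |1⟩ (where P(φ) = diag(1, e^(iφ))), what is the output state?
(0.9073 - 0.2899i)|0⟩ + (0.09265 + 0.2899i)|1⟩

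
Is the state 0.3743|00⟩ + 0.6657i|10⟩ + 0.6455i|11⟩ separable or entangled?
Entangled

Writing the state as a|00⟩ + b|01⟩ + c|10⟩ + d|11⟩, it is a product state iff ad − bc = 0.
Here (a, b, c, d) = (0.3743, 0, 0.6657i, 0.6455i): ad − bc = (0.3743)(0.6455i) − (0)(0.6657i) = 0.2416i ≠ 0, so the state is entangled.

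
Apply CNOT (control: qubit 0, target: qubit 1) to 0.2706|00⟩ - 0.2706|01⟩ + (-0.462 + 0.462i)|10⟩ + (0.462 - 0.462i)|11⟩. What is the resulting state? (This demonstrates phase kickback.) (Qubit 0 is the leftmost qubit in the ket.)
0.2706|00⟩ - 0.2706|01⟩ + (0.462 - 0.462i)|10⟩ + (-0.462 + 0.462i)|11⟩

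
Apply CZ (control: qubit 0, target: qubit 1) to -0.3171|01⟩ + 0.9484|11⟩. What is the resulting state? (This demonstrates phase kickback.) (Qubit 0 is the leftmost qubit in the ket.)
-0.3171|01⟩ - 0.9484|11⟩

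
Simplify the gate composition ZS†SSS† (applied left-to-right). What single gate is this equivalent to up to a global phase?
Z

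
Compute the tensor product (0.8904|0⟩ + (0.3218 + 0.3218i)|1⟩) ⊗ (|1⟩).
0.8904|01⟩ + (0.3218 + 0.3218i)|11⟩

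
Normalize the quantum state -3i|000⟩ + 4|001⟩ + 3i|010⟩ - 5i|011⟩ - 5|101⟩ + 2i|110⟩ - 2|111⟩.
-0.3128i|000⟩ + 0.417|001⟩ + 0.3128i|010⟩ - 0.5213i|011⟩ - 0.5213|101⟩ + 0.2085i|110⟩ - 0.2085|111⟩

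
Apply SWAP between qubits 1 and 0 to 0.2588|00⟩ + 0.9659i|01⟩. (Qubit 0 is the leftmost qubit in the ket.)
0.2588|00⟩ + 0.9659i|10⟩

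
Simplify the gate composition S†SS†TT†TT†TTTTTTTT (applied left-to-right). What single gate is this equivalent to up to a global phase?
S†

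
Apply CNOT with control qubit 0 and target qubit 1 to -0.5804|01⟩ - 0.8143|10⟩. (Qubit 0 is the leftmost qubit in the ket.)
-0.5804|01⟩ - 0.8143|11⟩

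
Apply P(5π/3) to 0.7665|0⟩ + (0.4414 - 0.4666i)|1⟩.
0.7665|0⟩ + (-0.1834 - 0.6156i)|1⟩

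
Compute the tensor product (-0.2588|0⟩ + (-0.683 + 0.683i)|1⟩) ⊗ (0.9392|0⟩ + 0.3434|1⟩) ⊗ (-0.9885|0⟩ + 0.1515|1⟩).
0.2403|000⟩ - 0.03682|001⟩ + 0.08785|010⟩ - 0.01346|011⟩ + (0.6341 - 0.6341i)|100⟩ + (-0.09718 + 0.09718i)|101⟩ + (0.2318 - 0.2318i)|110⟩ + (-0.03553 + 0.03553i)|111⟩

amp(|b₁b₂…⟩) = product of the factor amplitudes for bits b₁, b₂, …; only kets whose every factor amplitude is nonzero survive.
|000⟩: (-0.2588)(0.9392)(-0.9885) = 0.2403
|001⟩: (-0.2588)(0.9392)(0.1515) = -0.03682
|010⟩: (-0.2588)(0.3434)(-0.9885) = 0.08785
|011⟩: (-0.2588)(0.3434)(0.1515) = -0.01346
|100⟩: (-0.683 + 0.683i)(0.9392)(-0.9885) = (0.6341 - 0.6341i)
|101⟩: (-0.683 + 0.683i)(0.9392)(0.1515) = (-0.09718 + 0.09718i)
|110⟩: (-0.683 + 0.683i)(0.3434)(-0.9885) = (0.2318 - 0.2318i)
|111⟩: (-0.683 + 0.683i)(0.3434)(0.1515) = (-0.03553 + 0.03553i)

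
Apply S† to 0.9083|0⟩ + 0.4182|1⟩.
0.9083|0⟩ - 0.4182i|1⟩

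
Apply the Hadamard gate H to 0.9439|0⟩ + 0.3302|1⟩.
0.9009|0⟩ + 0.434|1⟩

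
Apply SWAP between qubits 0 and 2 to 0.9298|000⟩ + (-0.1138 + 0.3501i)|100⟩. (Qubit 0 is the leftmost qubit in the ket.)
0.9298|000⟩ + (-0.1138 + 0.3501i)|001⟩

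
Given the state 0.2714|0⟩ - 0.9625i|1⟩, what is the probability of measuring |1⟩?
0.9264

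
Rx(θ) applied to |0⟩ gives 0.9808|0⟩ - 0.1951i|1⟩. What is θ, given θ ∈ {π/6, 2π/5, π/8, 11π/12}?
π/8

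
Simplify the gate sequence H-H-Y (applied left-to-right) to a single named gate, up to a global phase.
Y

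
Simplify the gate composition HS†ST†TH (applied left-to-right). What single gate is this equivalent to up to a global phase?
I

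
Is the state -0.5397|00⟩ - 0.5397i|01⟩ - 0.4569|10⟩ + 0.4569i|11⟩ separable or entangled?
Entangled

Writing the state as a|00⟩ + b|01⟩ + c|10⟩ + d|11⟩, it is a product state iff ad − bc = 0.
Here (a, b, c, d) = (-0.5397, -0.5397i, -0.4569, 0.4569i): ad − bc = (-0.5397)(0.4569i) − (-0.5397i)(-0.4569) = -0.4932i ≠ 0, so the state is entangled.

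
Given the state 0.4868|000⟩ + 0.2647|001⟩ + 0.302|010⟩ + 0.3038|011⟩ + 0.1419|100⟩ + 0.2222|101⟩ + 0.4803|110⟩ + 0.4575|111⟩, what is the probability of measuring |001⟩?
0.07007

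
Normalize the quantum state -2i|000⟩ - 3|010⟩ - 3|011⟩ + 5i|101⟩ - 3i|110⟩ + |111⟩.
-0.2649i|000⟩ - 0.3974|010⟩ - 0.3974|011⟩ + 0.6623i|101⟩ - 0.3974i|110⟩ + 0.1325|111⟩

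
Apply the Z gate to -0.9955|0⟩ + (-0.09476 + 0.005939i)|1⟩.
-0.9955|0⟩ + (0.09476 - 0.005939i)|1⟩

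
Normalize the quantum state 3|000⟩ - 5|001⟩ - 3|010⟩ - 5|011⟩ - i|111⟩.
0.3612|000⟩ - 0.6019|001⟩ - 0.3612|010⟩ - 0.6019|011⟩ - 0.1204i|111⟩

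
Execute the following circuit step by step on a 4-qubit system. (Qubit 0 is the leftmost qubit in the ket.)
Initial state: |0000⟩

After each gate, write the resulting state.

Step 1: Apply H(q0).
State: 1/√2|0000⟩ + 1/√2|1000⟩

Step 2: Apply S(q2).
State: 1/√2|0000⟩ + 1/√2|1000⟩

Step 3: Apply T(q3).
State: 1/√2|0000⟩ + 1/√2|1000⟩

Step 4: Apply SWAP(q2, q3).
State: 1/√2|0000⟩ + 1/√2|1000⟩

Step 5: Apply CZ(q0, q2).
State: 1/√2|0000⟩ + 1/√2|1000⟩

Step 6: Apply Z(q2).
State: 1/√2|0000⟩ + 1/√2|1000⟩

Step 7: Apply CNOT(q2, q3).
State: 1/√2|0000⟩ + 1/√2|1000⟩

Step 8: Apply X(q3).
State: 1/√2|0001⟩ + 1/√2|1001⟩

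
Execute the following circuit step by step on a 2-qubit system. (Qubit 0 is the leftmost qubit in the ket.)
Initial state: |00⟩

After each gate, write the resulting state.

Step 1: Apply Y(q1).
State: i|01⟩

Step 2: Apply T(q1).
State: (-1/√2 + (1/√2)i)|01⟩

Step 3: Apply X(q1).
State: (-1/√2 + (1/√2)i)|00⟩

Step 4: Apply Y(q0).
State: (-1/√2 - (1/√2)i)|10⟩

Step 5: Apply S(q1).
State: (-1/√2 - (1/√2)i)|10⟩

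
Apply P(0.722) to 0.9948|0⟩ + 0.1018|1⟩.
0.9948|0⟩ + (0.0764 + 0.06728i)|1⟩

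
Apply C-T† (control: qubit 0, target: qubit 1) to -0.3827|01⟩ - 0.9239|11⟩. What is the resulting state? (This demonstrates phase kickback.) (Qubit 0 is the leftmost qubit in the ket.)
-0.3827|01⟩ + (-0.6533 + 0.6533i)|11⟩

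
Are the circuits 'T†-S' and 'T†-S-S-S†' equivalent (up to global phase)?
Yes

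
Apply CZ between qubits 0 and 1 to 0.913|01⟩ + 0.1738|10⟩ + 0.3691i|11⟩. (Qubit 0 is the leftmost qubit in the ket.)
0.913|01⟩ + 0.1738|10⟩ - 0.3691i|11⟩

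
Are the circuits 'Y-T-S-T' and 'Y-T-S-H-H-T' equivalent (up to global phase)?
Yes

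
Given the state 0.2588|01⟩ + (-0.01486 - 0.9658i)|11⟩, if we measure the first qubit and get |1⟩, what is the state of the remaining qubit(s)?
(-0.01538 - 0.9999i)|1⟩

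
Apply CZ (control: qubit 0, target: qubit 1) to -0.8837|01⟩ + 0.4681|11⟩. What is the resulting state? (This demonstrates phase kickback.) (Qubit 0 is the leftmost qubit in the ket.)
-0.8837|01⟩ - 0.4681|11⟩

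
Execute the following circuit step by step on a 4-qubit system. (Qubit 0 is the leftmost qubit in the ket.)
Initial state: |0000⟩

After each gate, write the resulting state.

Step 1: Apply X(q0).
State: |1000⟩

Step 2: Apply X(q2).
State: |1010⟩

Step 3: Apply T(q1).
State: |1010⟩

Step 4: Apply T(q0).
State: (1/√2 + (1/√2)i)|1010⟩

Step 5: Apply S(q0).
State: (-1/√2 + (1/√2)i)|1010⟩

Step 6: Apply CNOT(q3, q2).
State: (-1/√2 + (1/√2)i)|1010⟩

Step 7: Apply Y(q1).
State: (-1/√2 - (1/√2)i)|1110⟩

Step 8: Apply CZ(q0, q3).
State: (-1/√2 - (1/√2)i)|1110⟩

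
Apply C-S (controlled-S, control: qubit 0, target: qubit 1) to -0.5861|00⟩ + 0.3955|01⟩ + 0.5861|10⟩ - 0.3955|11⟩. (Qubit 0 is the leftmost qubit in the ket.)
-0.5861|00⟩ + 0.3955|01⟩ + 0.5861|10⟩ - 0.3955i|11⟩

C-S leaves the control-|0⟩ kets |00⟩, |01⟩ unchanged and applies S to qubit 1 on the control-|1⟩ pair (|10⟩, |11⟩).
S = [[1, 0], [0, i]].
With a = amp(|10⟩) = 0.5861 and b = amp(|11⟩) = -0.3955:
new amp(|10⟩) = (1)·a = 0.5861
new amp(|11⟩) = (i)·b = -0.3955i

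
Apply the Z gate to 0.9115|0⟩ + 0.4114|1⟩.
0.9115|0⟩ - 0.4114|1⟩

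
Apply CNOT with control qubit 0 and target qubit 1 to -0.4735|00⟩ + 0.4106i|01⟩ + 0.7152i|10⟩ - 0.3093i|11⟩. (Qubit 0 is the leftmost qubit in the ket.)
-0.4735|00⟩ + 0.4106i|01⟩ - 0.3093i|10⟩ + 0.7152i|11⟩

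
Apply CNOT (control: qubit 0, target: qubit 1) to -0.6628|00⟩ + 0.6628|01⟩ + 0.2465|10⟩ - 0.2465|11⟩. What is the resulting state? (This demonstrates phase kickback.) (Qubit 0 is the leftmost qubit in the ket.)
-0.6628|00⟩ + 0.6628|01⟩ - 0.2465|10⟩ + 0.2465|11⟩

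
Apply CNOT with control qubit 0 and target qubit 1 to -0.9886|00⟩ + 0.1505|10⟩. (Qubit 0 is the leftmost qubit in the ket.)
-0.9886|00⟩ + 0.1505|11⟩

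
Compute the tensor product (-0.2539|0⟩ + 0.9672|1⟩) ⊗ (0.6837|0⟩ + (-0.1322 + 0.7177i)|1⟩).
-0.1736|00⟩ + (0.03357 - 0.1822i)|01⟩ + 0.6613|10⟩ + (-0.1279 + 0.6942i)|11⟩

amp(|b₁b₂…⟩) = product of the factor amplitudes for bits b₁, b₂, …; only kets whose every factor amplitude is nonzero survive.
|00⟩: (-0.2539)(0.6837) = -0.1736
|01⟩: (-0.2539)(-0.1322 + 0.7177i) = (0.03357 - 0.1822i)
|10⟩: (0.9672)(0.6837) = 0.6613
|11⟩: (0.9672)(-0.1322 + 0.7177i) = (-0.1279 + 0.6942i)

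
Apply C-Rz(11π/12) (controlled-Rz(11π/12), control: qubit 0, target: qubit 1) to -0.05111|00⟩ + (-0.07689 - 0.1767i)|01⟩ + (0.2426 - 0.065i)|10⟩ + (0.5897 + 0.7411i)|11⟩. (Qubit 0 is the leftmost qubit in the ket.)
-0.05111|00⟩ + (-0.07689 - 0.1767i)|01⟩ + (-0.03278 - 0.249i)|10⟩ + (-0.6578 + 0.6814i)|11⟩

C-Rz(11π/12) leaves the control-|0⟩ kets |00⟩, |01⟩ unchanged and applies Rz(11π/12) to qubit 1 on the control-|1⟩ pair (|10⟩, |11⟩).
Rz(11π/12) = [[e^(−iθ/2), 0], [0, e^(iθ/2)]] with e^(±iθ/2) = cos(θ/2) ± i·sin(θ/2); θ = 11π/12, cos(θ/2) ≈ 0.130526, sin(θ/2) ≈ 0.991445.
With a = amp(|10⟩) = (0.2426 - 0.065i) and b = amp(|11⟩) = (0.5897 + 0.7411i):
new amp(|10⟩) = (0.130526 - 0.991445i)·a = (-0.03278 - 0.249i)
new amp(|11⟩) = (0.130526 + 0.991445i)·b = (-0.6578 + 0.6814i)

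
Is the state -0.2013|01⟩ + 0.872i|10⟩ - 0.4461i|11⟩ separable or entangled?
Entangled

Writing the state as a|00⟩ + b|01⟩ + c|10⟩ + d|11⟩, it is a product state iff ad − bc = 0.
Here (a, b, c, d) = (0, -0.2013, 0.872i, -0.4461i): ad − bc = (0)(-0.4461i) − (-0.2013)(0.872i) = 0.1755i ≠ 0, so the state is entangled.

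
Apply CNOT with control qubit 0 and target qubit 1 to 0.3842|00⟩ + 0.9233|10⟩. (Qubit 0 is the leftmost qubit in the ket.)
0.3842|00⟩ + 0.9233|11⟩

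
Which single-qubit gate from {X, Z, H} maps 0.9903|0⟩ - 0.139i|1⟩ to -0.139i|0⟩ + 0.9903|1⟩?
X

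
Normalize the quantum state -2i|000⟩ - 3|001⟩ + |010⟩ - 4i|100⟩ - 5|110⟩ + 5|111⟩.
-0.2236i|000⟩ - 0.3354|001⟩ + 0.1118|010⟩ - (1/√5)i|100⟩ - 0.559|110⟩ + 0.559|111⟩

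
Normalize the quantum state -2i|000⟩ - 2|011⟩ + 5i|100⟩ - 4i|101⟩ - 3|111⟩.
-0.2626i|000⟩ - 0.2626|011⟩ + 0.6565i|100⟩ - 0.5252i|101⟩ - 0.3939|111⟩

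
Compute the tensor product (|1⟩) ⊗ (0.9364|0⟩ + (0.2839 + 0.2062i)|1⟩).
0.9364|10⟩ + (0.2839 + 0.2062i)|11⟩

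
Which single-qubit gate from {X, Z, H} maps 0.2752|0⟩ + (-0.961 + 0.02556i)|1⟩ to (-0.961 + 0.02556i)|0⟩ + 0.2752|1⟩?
X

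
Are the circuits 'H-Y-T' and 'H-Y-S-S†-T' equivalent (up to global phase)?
Yes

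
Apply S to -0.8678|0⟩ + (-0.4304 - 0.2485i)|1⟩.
-0.8678|0⟩ + (0.2485 - 0.4304i)|1⟩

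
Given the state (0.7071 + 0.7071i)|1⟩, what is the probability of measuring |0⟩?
0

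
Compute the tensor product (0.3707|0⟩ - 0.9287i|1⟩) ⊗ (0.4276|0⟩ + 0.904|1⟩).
0.1585|00⟩ + 0.3351|01⟩ - 0.3971i|10⟩ - 0.8395i|11⟩

amp(|b₁b₂…⟩) = product of the factor amplitudes for bits b₁, b₂, …; only kets whose every factor amplitude is nonzero survive.
|00⟩: (0.3707)(0.4276) = 0.1585
|01⟩: (0.3707)(0.904) = 0.3351
|10⟩: (-0.9287i)(0.4276) = -0.3971i
|11⟩: (-0.9287i)(0.904) = -0.8395i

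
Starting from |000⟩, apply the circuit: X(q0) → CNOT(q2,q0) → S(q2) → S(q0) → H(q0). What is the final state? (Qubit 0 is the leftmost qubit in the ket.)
(1/√2)i|000⟩ - (1/√2)i|100⟩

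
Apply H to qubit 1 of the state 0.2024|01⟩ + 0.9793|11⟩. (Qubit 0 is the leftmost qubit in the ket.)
0.1431|00⟩ - 0.1431|01⟩ + 0.6925|10⟩ - 0.6925|11⟩

H on qubit 1 mixes each pair of kets that differ only in qubit 1: amplitudes (a, b) of (|…0…⟩, |…1…⟩) become ((a + b)/√2, (a − b)/√2). Kets absent from the input have amplitude 0.
(|00⟩, |01⟩): (a, b) = (0, 0.2024) → (0.1431, -0.1431)
(|10⟩, |11⟩): (a, b) = (0, 0.9793) → (0.6925, -0.6925)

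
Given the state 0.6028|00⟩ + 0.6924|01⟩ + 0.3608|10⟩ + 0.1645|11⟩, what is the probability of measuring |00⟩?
0.3634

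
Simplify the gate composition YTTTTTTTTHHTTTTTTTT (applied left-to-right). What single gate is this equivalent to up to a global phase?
Y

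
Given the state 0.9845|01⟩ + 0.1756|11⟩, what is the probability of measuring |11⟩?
0.03084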